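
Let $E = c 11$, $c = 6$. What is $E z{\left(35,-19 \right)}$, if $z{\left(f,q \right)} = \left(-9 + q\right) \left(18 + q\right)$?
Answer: $1848$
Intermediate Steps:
$E = 66$ ($E = 6 \cdot 11 = 66$)
$E z{\left(35,-19 \right)} = 66 \left(-162 + \left(-19\right)^{2} + 9 \left(-19\right)\right) = 66 \left(-162 + 361 - 171\right) = 66 \cdot 28 = 1848$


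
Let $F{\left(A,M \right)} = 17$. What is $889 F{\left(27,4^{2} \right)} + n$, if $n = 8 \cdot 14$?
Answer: $15225$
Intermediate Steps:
$n = 112$
$889 F{\left(27,4^{2} \right)} + n = 889 \cdot 17 + 112 = 15113 + 112 = 15225$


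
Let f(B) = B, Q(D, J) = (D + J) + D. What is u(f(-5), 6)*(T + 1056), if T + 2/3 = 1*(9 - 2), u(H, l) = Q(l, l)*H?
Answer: -95610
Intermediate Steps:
Q(D, J) = J + 2*D
u(H, l) = 3*H*l (u(H, l) = (l + 2*l)*H = (3*l)*H = 3*H*l)
T = 19/3 (T = -⅔ + 1*(9 - 2) = -⅔ + 1*7 = -⅔ + 7 = 19/3 ≈ 6.3333)
u(f(-5), 6)*(T + 1056) = (3*(-5)*6)*(19/3 + 1056) = -90*3187/3 = -95610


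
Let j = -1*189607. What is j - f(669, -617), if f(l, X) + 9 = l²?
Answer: -637159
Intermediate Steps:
f(l, X) = -9 + l²
j = -189607
j - f(669, -617) = -189607 - (-9 + 669²) = -189607 - (-9 + 447561) = -189607 - 1*447552 = -189607 - 447552 = -637159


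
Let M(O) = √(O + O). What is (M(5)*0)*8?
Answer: 0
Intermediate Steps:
M(O) = √2*√O (M(O) = √(2*O) = √2*√O)
(M(5)*0)*8 = ((√2*√5)*0)*8 = (√10*0)*8 = 0*8 = 0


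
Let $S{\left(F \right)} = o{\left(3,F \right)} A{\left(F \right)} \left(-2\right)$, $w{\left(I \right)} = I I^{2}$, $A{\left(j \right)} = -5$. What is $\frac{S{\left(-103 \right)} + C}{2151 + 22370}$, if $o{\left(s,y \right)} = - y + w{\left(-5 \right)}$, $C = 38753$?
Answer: $\frac{11}{7} \approx 1.5714$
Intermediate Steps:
$w{\left(I \right)} = I^{3}$
$o{\left(s,y \right)} = -125 - y$ ($o{\left(s,y \right)} = - y + \left(-5\right)^{3} = - y - 125 = -125 - y$)
$S{\left(F \right)} = -1250 - 10 F$ ($S{\left(F \right)} = \left(-125 - F\right) \left(-5\right) \left(-2\right) = \left(625 + 5 F\right) \left(-2\right) = -1250 - 10 F$)
$\frac{S{\left(-103 \right)} + C}{2151 + 22370} = \frac{\left(-1250 - -1030\right) + 38753}{2151 + 22370} = \frac{\left(-1250 + 1030\right) + 38753}{24521} = \left(-220 + 38753\right) \frac{1}{24521} = 38533 \cdot \frac{1}{24521} = \frac{11}{7}$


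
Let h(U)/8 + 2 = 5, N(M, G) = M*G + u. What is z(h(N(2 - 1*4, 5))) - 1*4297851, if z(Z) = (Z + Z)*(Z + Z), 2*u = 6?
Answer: -4295547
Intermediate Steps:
u = 3 (u = (½)*6 = 3)
N(M, G) = 3 + G*M (N(M, G) = M*G + 3 = G*M + 3 = 3 + G*M)
h(U) = 24 (h(U) = -16 + 8*5 = -16 + 40 = 24)
z(Z) = 4*Z² (z(Z) = (2*Z)*(2*Z) = 4*Z²)
z(h(N(2 - 1*4, 5))) - 1*4297851 = 4*24² - 1*4297851 = 4*576 - 4297851 = 2304 - 4297851 = -4295547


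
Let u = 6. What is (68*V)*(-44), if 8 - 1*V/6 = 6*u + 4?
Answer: 574464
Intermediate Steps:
V = -192 (V = 48 - 6*(6*6 + 4) = 48 - 6*(36 + 4) = 48 - 6*40 = 48 - 240 = -192)
(68*V)*(-44) = (68*(-192))*(-44) = -13056*(-44) = 574464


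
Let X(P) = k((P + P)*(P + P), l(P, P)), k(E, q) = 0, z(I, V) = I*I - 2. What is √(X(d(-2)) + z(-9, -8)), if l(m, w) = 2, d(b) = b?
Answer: √79 ≈ 8.8882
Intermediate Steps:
z(I, V) = -2 + I² (z(I, V) = I² - 2 = -2 + I²)
X(P) = 0
√(X(d(-2)) + z(-9, -8)) = √(0 + (-2 + (-9)²)) = √(0 + (-2 + 81)) = √(0 + 79) = √79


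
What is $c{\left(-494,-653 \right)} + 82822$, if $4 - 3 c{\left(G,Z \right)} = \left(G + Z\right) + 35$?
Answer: $83194$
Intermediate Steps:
$c{\left(G,Z \right)} = - \frac{31}{3} - \frac{G}{3} - \frac{Z}{3}$ ($c{\left(G,Z \right)} = \frac{4}{3} - \frac{\left(G + Z\right) + 35}{3} = \frac{4}{3} - \frac{35 + G + Z}{3} = \frac{4}{3} - \left(\frac{35}{3} + \frac{G}{3} + \frac{Z}{3}\right) = - \frac{31}{3} - \frac{G}{3} - \frac{Z}{3}$)
$c{\left(-494,-653 \right)} + 82822 = \left(- \frac{31}{3} - - \frac{494}{3} - - \frac{653}{3}\right) + 82822 = \left(- \frac{31}{3} + \frac{494}{3} + \frac{653}{3}\right) + 82822 = 372 + 82822 = 83194$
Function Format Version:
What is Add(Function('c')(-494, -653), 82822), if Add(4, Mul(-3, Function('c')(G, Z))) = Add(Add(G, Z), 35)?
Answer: 83194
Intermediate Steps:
Function('c')(G, Z) = Add(Rational(-31, 3), Mul(Rational(-1, 3), G), Mul(Rational(-1, 3), Z)) (Function('c')(G, Z) = Add(Rational(4, 3), Mul(Rational(-1, 3), Add(Add(G, Z), 35))) = Add(Rational(4, 3), Mul(Rational(-1, 3), Add(35, G, Z))) = Add(Rational(4, 3), Add(Rational(-35, 3), Mul(Rational(-1, 3), G), Mul(Rational(-1, 3), Z))) = Add(Rational(-31, 3), Mul(Rational(-1, 3), G), Mul(Rational(-1, 3), Z)))
Add(Function('c')(-494, -653), 82822) = Add(Add(Rational(-31, 3), Mul(Rational(-1, 3), -494), Mul(Rational(-1, 3), -653)), 82822) = Add(Add(Rational(-31, 3), Rational(494, 3), Rational(653, 3)), 82822) = Add(372, 82822) = 83194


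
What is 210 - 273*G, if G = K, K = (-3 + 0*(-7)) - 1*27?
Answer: 8400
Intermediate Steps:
K = -30 (K = (-3 + 0) - 27 = -3 - 27 = -30)
G = -30
210 - 273*G = 210 - 273*(-30) = 210 + 8190 = 8400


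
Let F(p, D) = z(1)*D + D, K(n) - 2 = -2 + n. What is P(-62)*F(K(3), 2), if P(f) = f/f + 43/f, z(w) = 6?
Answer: 133/31 ≈ 4.2903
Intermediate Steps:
K(n) = n (K(n) = 2 + (-2 + n) = n)
P(f) = 1 + 43/f
F(p, D) = 7*D (F(p, D) = 6*D + D = 7*D)
P(-62)*F(K(3), 2) = ((43 - 62)/(-62))*(7*2) = -1/62*(-19)*14 = (19/62)*14 = 133/31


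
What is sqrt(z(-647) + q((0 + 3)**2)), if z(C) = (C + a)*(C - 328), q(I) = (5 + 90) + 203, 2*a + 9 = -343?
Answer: sqrt(802723) ≈ 895.95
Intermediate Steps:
a = -176 (a = -9/2 + (1/2)*(-343) = -9/2 - 343/2 = -176)
q(I) = 298 (q(I) = 95 + 203 = 298)
z(C) = (-328 + C)*(-176 + C) (z(C) = (C - 176)*(C - 328) = (-176 + C)*(-328 + C) = (-328 + C)*(-176 + C))
sqrt(z(-647) + q((0 + 3)**2)) = sqrt((57728 + (-647)**2 - 504*(-647)) + 298) = sqrt((57728 + 418609 + 326088) + 298) = sqrt(802425 + 298) = sqrt(802723)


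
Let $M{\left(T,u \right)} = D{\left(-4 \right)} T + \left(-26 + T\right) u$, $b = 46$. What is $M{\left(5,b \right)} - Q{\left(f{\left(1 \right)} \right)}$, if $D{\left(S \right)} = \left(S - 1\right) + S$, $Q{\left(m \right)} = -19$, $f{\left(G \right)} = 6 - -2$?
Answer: $-992$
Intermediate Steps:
$f{\left(G \right)} = 8$ ($f{\left(G \right)} = 6 + 2 = 8$)
$D{\left(S \right)} = -1 + 2 S$ ($D{\left(S \right)} = \left(-1 + S\right) + S = -1 + 2 S$)
$M{\left(T,u \right)} = - 9 T + u \left(-26 + T\right)$ ($M{\left(T,u \right)} = \left(-1 + 2 \left(-4\right)\right) T + \left(-26 + T\right) u = \left(-1 - 8\right) T + u \left(-26 + T\right) = - 9 T + u \left(-26 + T\right)$)
$M{\left(5,b \right)} - Q{\left(f{\left(1 \right)} \right)} = \left(\left(-26\right) 46 - 45 + 5 \cdot 46\right) - -19 = \left(-1196 - 45 + 230\right) + 19 = -1011 + 19 = -992$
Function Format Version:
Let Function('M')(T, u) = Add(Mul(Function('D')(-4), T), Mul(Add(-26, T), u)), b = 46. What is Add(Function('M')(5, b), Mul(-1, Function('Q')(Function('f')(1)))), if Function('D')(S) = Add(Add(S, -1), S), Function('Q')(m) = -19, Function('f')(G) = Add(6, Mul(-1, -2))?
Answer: -992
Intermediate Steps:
Function('f')(G) = 8 (Function('f')(G) = Add(6, 2) = 8)
Function('D')(S) = Add(-1, Mul(2, S)) (Function('D')(S) = Add(Add(-1, S), S) = Add(-1, Mul(2, S)))
Function('M')(T, u) = Add(Mul(-9, T), Mul(u, Add(-26, T))) (Function('M')(T, u) = Add(Mul(Add(-1, Mul(2, -4)), T), Mul(Add(-26, T), u)) = Add(Mul(Add(-1, -8), T), Mul(u, Add(-26, T))) = Add(Mul(-9, T), Mul(u, Add(-26, T))))
Add(Function('M')(5, b), Mul(-1, Function('Q')(Function('f')(1)))) = Add(Add(Mul(-26, 46), Mul(-9, 5), Mul(5, 46)), Mul(-1, -19)) = Add(Add(-1196, -45, 230), 19) = Add(-1011, 19) = -992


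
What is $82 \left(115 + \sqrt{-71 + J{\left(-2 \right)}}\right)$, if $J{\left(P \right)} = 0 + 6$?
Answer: $9430 + 82 i \sqrt{65} \approx 9430.0 + 661.11 i$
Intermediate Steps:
$J{\left(P \right)} = 6$
$82 \left(115 + \sqrt{-71 + J{\left(-2 \right)}}\right) = 82 \left(115 + \sqrt{-71 + 6}\right) = 82 \left(115 + \sqrt{-65}\right) = 82 \left(115 + i \sqrt{65}\right) = 9430 + 82 i \sqrt{65}$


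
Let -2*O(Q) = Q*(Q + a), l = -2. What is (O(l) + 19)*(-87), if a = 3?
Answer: -1740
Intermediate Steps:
O(Q) = -Q*(3 + Q)/2 (O(Q) = -Q*(Q + 3)/2 = -Q*(3 + Q)/2)
(O(l) + 19)*(-87) = (-½*(-2)*(3 - 2) + 19)*(-87) = (-½*(-2)*1 + 19)*(-87) = (1 + 19)*(-87) = 20*(-87) = -1740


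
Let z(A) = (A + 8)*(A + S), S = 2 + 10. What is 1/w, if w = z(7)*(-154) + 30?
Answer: -1/43860 ≈ -2.2800e-5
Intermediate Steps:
S = 12
z(A) = (8 + A)*(12 + A) (z(A) = (A + 8)*(A + 12) = (8 + A)*(12 + A))
w = -43860 (w = (96 + 7**2 + 20*7)*(-154) + 30 = (96 + 49 + 140)*(-154) + 30 = 285*(-154) + 30 = -43890 + 30 = -43860)
1/w = 1/(-43860) = -1/43860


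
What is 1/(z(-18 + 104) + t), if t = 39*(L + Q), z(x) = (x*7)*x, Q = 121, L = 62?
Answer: 1/58909 ≈ 1.6975e-5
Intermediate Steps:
z(x) = 7*x² (z(x) = (7*x)*x = 7*x²)
t = 7137 (t = 39*(62 + 121) = 39*183 = 7137)
1/(z(-18 + 104) + t) = 1/(7*(-18 + 104)² + 7137) = 1/(7*86² + 7137) = 1/(7*7396 + 7137) = 1/(51772 + 7137) = 1/58909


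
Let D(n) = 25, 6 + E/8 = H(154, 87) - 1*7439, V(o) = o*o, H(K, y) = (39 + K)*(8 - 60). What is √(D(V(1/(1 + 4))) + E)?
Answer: I*√139823 ≈ 373.93*I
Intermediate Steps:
H(K, y) = -2028 - 52*K (H(K, y) = (39 + K)*(-52) = -2028 - 52*K)
V(o) = o²
E = -139848 (E = -48 + 8*((-2028 - 52*154) - 1*7439) = -48 + 8*((-2028 - 8008) - 7439) = -48 + 8*(-10036 - 7439) = -48 + 8*(-17475) = -48 - 139800 = -139848)
√(D(V(1/(1 + 4))) + E) = √(25 - 139848) = √(-139823) = I*√139823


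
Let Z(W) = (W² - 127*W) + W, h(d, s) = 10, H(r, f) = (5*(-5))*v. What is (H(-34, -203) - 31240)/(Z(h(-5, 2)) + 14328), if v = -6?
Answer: -15545/6584 ≈ -2.3610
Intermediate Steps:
H(r, f) = 150 (H(r, f) = (5*(-5))*(-6) = -25*(-6) = 150)
Z(W) = W² - 126*W
(H(-34, -203) - 31240)/(Z(h(-5, 2)) + 14328) = (150 - 31240)/(10*(-126 + 10) + 14328) = -31090/(10*(-116) + 14328) = -31090/(-1160 + 14328) = -31090/13168 = -31090*1/13168 = -15545/6584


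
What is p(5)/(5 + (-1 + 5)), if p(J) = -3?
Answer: -⅓ ≈ -0.33333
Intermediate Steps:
p(5)/(5 + (-1 + 5)) = -3/(5 + (-1 + 5)) = -3/(5 + 4) = -3/9 = (⅑)*(-3) = -⅓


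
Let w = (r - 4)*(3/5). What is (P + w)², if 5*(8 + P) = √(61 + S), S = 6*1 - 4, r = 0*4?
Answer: 2767/25 - 312*√7/25 ≈ 77.661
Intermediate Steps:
r = 0
S = 2 (S = 6 - 4 = 2)
w = -12/5 (w = (0 - 4)*(3/5) = -12/5 ≈ -2.4000)
P = -8 + 3*√7/5 (P = -8 + √(61 + 2)/5 = -8 + √63/5 = -8 + (3*√7)/5 = -8 + 3*√7/5 ≈ -6.4126)
(P + w)² = ((-8 + 3*√7/5) - 12/5)² = (-52/5 + 3*√7/5)²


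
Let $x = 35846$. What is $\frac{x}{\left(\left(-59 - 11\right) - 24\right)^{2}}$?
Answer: $\frac{17923}{4418} \approx 4.0568$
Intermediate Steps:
$\frac{x}{\left(\left(-59 - 11\right) - 24\right)^{2}} = \frac{35846}{\left(\left(-59 - 11\right) - 24\right)^{2}} = \frac{35846}{\left(-70 - 24\right)^{2}} = \frac{35846}{\left(-94\right)^{2}} = \frac{35846}{8836} = 35846 \cdot \frac{1}{8836} = \frac{17923}{4418}$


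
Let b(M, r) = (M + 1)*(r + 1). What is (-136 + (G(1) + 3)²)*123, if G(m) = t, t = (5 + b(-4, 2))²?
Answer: 27675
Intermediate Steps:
b(M, r) = (1 + M)*(1 + r)
t = 16 (t = (5 + (1 - 4 + 2 - 4*2))² = (5 + (1 - 4 + 2 - 8))² = (5 - 9)² = (-4)² = 16)
G(m) = 16
(-136 + (G(1) + 3)²)*123 = (-136 + (16 + 3)²)*123 = (-136 + 19²)*123 = (-136 + 361)*123 = 225*123 = 27675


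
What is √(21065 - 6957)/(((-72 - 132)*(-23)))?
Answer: √3527/2346 ≈ 0.025315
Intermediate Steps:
√(21065 - 6957)/(((-72 - 132)*(-23))) = √14108/((-204*(-23))) = (2*√3527)/4692 = (2*√3527)*(1/4692) = √3527/2346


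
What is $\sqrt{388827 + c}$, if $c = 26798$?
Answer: $25 \sqrt{665} \approx 644.69$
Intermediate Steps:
$\sqrt{388827 + c} = \sqrt{388827 + 26798} = \sqrt{415625} = 25 \sqrt{665}$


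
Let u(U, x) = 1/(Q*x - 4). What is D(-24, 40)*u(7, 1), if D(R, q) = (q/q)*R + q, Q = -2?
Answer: -8/3 ≈ -2.6667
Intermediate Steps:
D(R, q) = R + q (D(R, q) = 1*R + q = R + q)
u(U, x) = 1/(-4 - 2*x) (u(U, x) = 1/(-2*x - 4) = 1/(-4 - 2*x))
D(-24, 40)*u(7, 1) = (-24 + 40)*(-1/(4 + 2*1)) = 16*(-1/(4 + 2)) = 16*(-1/6) = -8/3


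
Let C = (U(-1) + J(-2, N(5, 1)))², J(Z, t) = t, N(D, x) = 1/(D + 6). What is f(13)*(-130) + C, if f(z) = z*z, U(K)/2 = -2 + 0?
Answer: -2656521/121 ≈ -21955.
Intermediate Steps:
U(K) = -4 (U(K) = 2*(-2 + 0) = 2*(-2) = -4)
N(D, x) = 1/(6 + D)
f(z) = z²
C = 1849/121 (C = (-4 + 1/(6 + 5))² = (-4 + 1/11)² = (-43/11)² = 1849/121 ≈ 15.281)
f(13)*(-130) + C = 13²*(-130) + 1849/121 = 169*(-130) + 1849/121 = -21970 + 1849/121 = -2656521/121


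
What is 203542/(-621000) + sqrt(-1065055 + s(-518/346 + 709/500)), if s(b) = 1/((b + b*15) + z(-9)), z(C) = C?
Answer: -101771/310500 + 2*I*sqrt(13122189194252655)/221997 ≈ -0.32776 + 1032.0*I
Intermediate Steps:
s(b) = 1/(-9 + 16*b) (s(b) = 1/((b + b*15) - 9) = 1/((b + 15*b) - 9) = 1/(16*b - 9) = 1/(-9 + 16*b))
203542/(-621000) + sqrt(-1065055 + s(-518/346 + 709/500)) = 203542/(-621000) + sqrt(-1065055 + 1/(-9 + 16*(-518/346 + 709/500))) = 203542*(-1/621000) + sqrt(-1065055 + 1/(-9 + 16*(-518*1/346 + 709*(1/500)))) = -101771/310500 + sqrt(-1065055 + 1/(-9 + 16*(-259/173 + 709/500))) = -101771/310500 + sqrt(-1065055 + 1/(-9 + 16*(-6843/86500))) = -101771/310500 + sqrt(-1065055 + 1/(-9 - 27372/21625)) = -101771/310500 + sqrt(-1065055 + 1/(-221997/21625)) = -101771/310500 + sqrt(-1065055 - 21625/221997) = -101771/310500 + sqrt(-236439036460/221997) = -101771/310500 + 2*I*sqrt(13122189194252655)/221997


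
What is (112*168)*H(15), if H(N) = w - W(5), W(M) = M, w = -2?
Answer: -131712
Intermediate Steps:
H(N) = -7 (H(N) = -2 - 1*5 = -2 - 5 = -7)
(112*168)*H(15) = (112*168)*(-7) = 18816*(-7) = -131712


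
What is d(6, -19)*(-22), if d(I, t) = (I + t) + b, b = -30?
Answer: 946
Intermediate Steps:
d(I, t) = -30 + I + t (d(I, t) = (I + t) - 30 = -30 + I + t)
d(6, -19)*(-22) = (-30 + 6 - 19)*(-22) = -43*(-22) = 946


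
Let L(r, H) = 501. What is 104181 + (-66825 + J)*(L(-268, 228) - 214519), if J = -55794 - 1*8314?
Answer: 28022122975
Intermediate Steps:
J = -64108 (J = -55794 - 8314 = -64108)
104181 + (-66825 + J)*(L(-268, 228) - 214519) = 104181 + (-66825 - 64108)*(501 - 214519) = 104181 - 130933*(-214018) = 104181 + 28022018794 = 28022122975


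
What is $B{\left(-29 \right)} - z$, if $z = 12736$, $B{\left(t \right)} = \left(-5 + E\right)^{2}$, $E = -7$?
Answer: $-12592$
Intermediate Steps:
$B{\left(t \right)} = 144$ ($B{\left(t \right)} = \left(-5 - 7\right)^{2} = \left(-12\right)^{2} = 144$)
$B{\left(-29 \right)} - z = 144 - 12736 = -12592$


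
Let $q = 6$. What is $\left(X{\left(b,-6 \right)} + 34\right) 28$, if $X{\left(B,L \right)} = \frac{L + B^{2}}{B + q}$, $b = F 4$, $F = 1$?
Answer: $980$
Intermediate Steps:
$b = 4$ ($b = 1 \cdot 4 = 4$)
$X{\left(B,L \right)} = \frac{L + B^{2}}{6 + B}$ ($X{\left(B,L \right)} = \frac{L + B^{2}}{B + 6} = \frac{L + B^{2}}{6 + B}$)
$\left(X{\left(b,-6 \right)} + 34\right) 28 = \left(\frac{-6 + 4^{2}}{6 + 4} + 34\right) 28 = \left(\frac{-6 + 16}{10} + 34\right) 28 = \left(\frac{1}{10} \cdot 10 + 34\right) 28 = \left(1 + 34\right) 28 = 35 \cdot 28 = 980$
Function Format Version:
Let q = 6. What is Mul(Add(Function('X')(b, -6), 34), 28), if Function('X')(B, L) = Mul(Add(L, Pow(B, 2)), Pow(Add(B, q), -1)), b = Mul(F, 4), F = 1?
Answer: 980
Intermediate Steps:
b = 4 (b = Mul(1, 4) = 4)
Function('X')(B, L) = Mul(Pow(Add(6, B), -1), Add(L, Pow(B, 2))) (Function('X')(B, L) = Mul(Add(L, Pow(B, 2)), Pow(Add(B, 6), -1)) = Mul(Add(L, Pow(B, 2)), Pow(Add(6, B), -1)) = Mul(Pow(Add(6, B), -1), Add(L, Pow(B, 2))))
Mul(Add(Function('X')(b, -6), 34), 28) = Mul(Add(Mul(Pow(Add(6, 4), -1), Add(-6, Pow(4, 2))), 34), 28) = Mul(Add(Mul(Pow(10, -1), Add(-6, 16)), 34), 28) = Mul(Add(Mul(Rational(1, 10), 10), 34), 28) = Mul(Add(1, 34), 28) = Mul(35, 28) = 980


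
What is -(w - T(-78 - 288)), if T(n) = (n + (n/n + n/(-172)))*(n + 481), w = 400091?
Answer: -37996631/86 ≈ -4.4182e+5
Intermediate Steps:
T(n) = (1 + 171*n/172)*(481 + n) (T(n) = (n + (1 + n*(-1/172)))*(481 + n) = (n + (1 - n/172))*(481 + n) = (1 + 171*n/172)*(481 + n))
-(w - T(-78 - 288)) = -(400091 - (481 + 171*(-78 - 288)**2/172 + 82423*(-78 - 288)/172)) = -(400091 - (481 + (171/172)*(-366)**2 + (82423/172)*(-366))) = -(400091 - (481 + (171/172)*133956 - 15083409/86)) = -(400091 - (481 + 5726619/43 - 15083409/86)) = -(400091 - 1*(-3588805/86)) = -(400091 + 3588805/86) = -1*37996631/86 = -37996631/86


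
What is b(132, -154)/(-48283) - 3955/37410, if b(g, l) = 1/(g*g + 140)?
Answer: -335400856787/3172527411492 ≈ -0.10572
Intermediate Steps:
b(g, l) = 1/(140 + g**2) (b(g, l) = 1/(g**2 + 140) = 1/(140 + g**2))
b(132, -154)/(-48283) - 3955/37410 = 1/((140 + 132**2)*(-48283)) - 3955/37410 = -1/48283/(140 + 17424) - 3955*1/37410 = -1/48283/17564 - 791/7482 = (1/17564)*(-1/48283) - 791/7482 = -1/848042612 - 791/7482 = -335400856787/3172527411492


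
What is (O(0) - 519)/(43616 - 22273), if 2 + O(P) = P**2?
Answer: -521/21343 ≈ -0.024411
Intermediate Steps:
O(P) = -2 + P**2
(O(0) - 519)/(43616 - 22273) = ((-2 + 0**2) - 519)/(43616 - 22273) = ((-2 + 0) - 519)/21343 = (-2 - 519)*(1/21343) = -521*1/21343 = -521/21343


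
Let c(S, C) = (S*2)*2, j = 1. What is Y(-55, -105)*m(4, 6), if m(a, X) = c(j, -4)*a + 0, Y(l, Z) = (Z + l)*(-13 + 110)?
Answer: -248320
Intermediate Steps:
c(S, C) = 4*S (c(S, C) = (2*S)*2 = 4*S)
Y(l, Z) = 97*Z + 97*l (Y(l, Z) = (Z + l)*97 = 97*Z + 97*l)
m(a, X) = 4*a (m(a, X) = (4*1)*a + 0 = 4*a + 0 = 4*a)
Y(-55, -105)*m(4, 6) = (97*(-105) + 97*(-55))*(4*4) = (-10185 - 5335)*16 = -15520*16 = -248320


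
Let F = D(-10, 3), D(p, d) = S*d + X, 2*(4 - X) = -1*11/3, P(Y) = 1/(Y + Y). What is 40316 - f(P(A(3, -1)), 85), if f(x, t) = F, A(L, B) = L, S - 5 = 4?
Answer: 241699/6 ≈ 40283.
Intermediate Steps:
S = 9 (S = 5 + 4 = 9)
P(Y) = 1/(2*Y)
X = 35/6 (X = 4 - (-1*11)/(2*3) = 4 - (-11)/(2*3) = 4 - ½*(-11/3) = 4 + 11/6 = 35/6 ≈ 5.8333)
D(p, d) = 35/6 + 9*d (D(p, d) = 9*d + 35/6 = 35/6 + 9*d)
F = 197/6 (F = 35/6 + 9*3 = 35/6 + 27 = 197/6 ≈ 32.833)
f(x, t) = 197/6
40316 - f(P(A(3, -1)), 85) = 40316 - 1*197/6 = 40316 - 197/6 = 241699/6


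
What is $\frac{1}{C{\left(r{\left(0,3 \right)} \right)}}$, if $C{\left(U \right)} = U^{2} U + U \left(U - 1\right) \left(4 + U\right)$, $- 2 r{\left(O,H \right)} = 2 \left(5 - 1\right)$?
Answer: $- \frac{1}{64} \approx -0.015625$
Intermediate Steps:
$r{\left(O,H \right)} = -4$ ($r{\left(O,H \right)} = - \frac{2 \left(5 - 1\right)}{2} = - \frac{2 \cdot 4}{2} = \left(- \frac{1}{2}\right) 8 = -4$)
$C{\left(U \right)} = U^{3} + U \left(-1 + U\right) \left(4 + U\right)$
$\frac{1}{C{\left(r{\left(0,3 \right)} \right)}} = \frac{1}{\left(-4\right) \left(-4 + 2 \left(-4\right)^{2} + 3 \left(-4\right)\right)} = \frac{1}{\left(-4\right) \left(-4 + 2 \cdot 16 - 12\right)} = \frac{1}{\left(-4\right) \left(-4 + 32 - 12\right)} = \frac{1}{\left(-4\right) 16} = \frac{1}{-64} = - \frac{1}{64}$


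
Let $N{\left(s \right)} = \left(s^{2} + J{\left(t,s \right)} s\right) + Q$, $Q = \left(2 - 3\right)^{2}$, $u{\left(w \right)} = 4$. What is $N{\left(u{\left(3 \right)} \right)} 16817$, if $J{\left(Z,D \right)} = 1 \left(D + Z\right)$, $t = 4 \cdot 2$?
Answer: $1093105$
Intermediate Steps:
$t = 8$
$J{\left(Z,D \right)} = D + Z$
$Q = 1$ ($Q = \left(-1\right)^{2} = 1$)
$N{\left(s \right)} = 1 + s^{2} + s \left(8 + s\right)$ ($N{\left(s \right)} = \left(s^{2} + \left(s + 8\right) s\right) + 1 = \left(s^{2} + \left(8 + s\right) s\right) + 1 = \left(s^{2} + s \left(8 + s\right)\right) + 1 = 1 + s^{2} + s \left(8 + s\right)$)
$N{\left(u{\left(3 \right)} \right)} 16817 = \left(1 + 4^{2} + 4 \left(8 + 4\right)\right) 16817 = \left(1 + 16 + 4 \cdot 12\right) 16817 = \left(1 + 16 + 48\right) 16817 = 65 \cdot 16817 = 1093105$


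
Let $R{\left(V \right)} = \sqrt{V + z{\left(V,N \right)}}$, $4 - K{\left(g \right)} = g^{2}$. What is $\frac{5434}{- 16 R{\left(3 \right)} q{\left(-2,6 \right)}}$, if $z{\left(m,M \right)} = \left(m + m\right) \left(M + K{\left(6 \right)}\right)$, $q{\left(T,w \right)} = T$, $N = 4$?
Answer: $- \frac{247 i \sqrt{165}}{240} \approx - 13.22 i$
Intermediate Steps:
$K{\left(g \right)} = 4 - g^{2}$
$z{\left(m,M \right)} = 2 m \left(-32 + M\right)$ ($z{\left(m,M \right)} = \left(m + m\right) \left(M + \left(4 - 6^{2}\right)\right) = 2 m \left(M + \left(4 - 36\right)\right) = 2 m \left(M - 32\right) = 2 m \left(-32 + M\right)$)
$R{\left(V \right)} = \sqrt{55} \sqrt{- V}$ ($R{\left(V \right)} = \sqrt{V + 2 V \left(-32 + 4\right)} = \sqrt{V + 2 V \left(-28\right)} = \sqrt{V - 56 V} = \sqrt{- 55 V} = \sqrt{55} \sqrt{- V}$)
$\frac{5434}{- 16 R{\left(3 \right)} q{\left(-2,6 \right)}} = \frac{5434}{- 16 \sqrt{55} \sqrt{\left(-1\right) 3} \left(-2\right)} = \frac{5434}{- 16 \sqrt{55} \sqrt{-3} \left(-2\right)} = \frac{5434}{- 16 \sqrt{55} i \sqrt{3} \left(-2\right)} = \frac{5434}{- 16 i \sqrt{165} \left(-2\right)} = \frac{5434}{32 i \sqrt{165}} = 5434 \left(- \frac{i \sqrt{165}}{5280}\right) = - \frac{247 i \sqrt{165}}{240}$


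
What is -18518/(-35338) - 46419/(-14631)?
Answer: 318548580/86171713 ≈ 3.6967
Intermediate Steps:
-18518/(-35338) - 46419/(-14631) = -18518*(-1/35338) - 46419*(-1/14631) = 9259/17669 + 15473/4877 = 318548580/86171713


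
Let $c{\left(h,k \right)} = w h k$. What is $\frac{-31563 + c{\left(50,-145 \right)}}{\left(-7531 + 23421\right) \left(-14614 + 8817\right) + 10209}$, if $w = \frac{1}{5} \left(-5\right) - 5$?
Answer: $- \frac{519}{4004527} \approx -0.0001296$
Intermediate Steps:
$w = -6$ ($w = \frac{1}{5} \left(-5\right) - 5 = -1 - 5 = -6$)
$c{\left(h,k \right)} = - 6 h k$
$\frac{-31563 + c{\left(50,-145 \right)}}{\left(-7531 + 23421\right) \left(-14614 + 8817\right) + 10209} = \frac{-31563 - 300 \left(-145\right)}{\left(-7531 + 23421\right) \left(-14614 + 8817\right) + 10209} = \frac{-31563 + 43500}{15890 \left(-5797\right) + 10209} = \frac{11937}{-92114330 + 10209} = \frac{11937}{-92104121} = 11937 \left(- \frac{1}{92104121}\right) = - \frac{519}{4004527}$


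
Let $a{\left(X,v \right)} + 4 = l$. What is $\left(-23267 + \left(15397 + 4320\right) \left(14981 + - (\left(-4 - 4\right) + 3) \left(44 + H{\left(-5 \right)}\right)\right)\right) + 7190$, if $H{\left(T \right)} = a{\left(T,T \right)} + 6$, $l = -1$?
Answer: $299800625$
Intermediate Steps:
$a{\left(X,v \right)} = -5$ ($a{\left(X,v \right)} = -4 - 1 = -5$)
$H{\left(T \right)} = 1$ ($H{\left(T \right)} = -5 + 6 = 1$)
$\left(-23267 + \left(15397 + 4320\right) \left(14981 + - (\left(-4 - 4\right) + 3) \left(44 + H{\left(-5 \right)}\right)\right)\right) + 7190 = \left(-23267 + \left(15397 + 4320\right) \left(14981 + - (\left(-4 - 4\right) + 3) \left(44 + 1\right)\right)\right) + 7190 = \left(-23267 + 19717 \left(14981 + - (-8 + 3) 45\right)\right) + 7190 = \left(-23267 + 19717 \left(14981 + \left(-1\right) \left(-5\right) 45\right)\right) + 7190 = \left(-23267 + 19717 \left(14981 + 5 \cdot 45\right)\right) + 7190 = \left(-23267 + 19717 \left(14981 + 225\right)\right) + 7190 = \left(-23267 + 19717 \cdot 15206\right) + 7190 = \left(-23267 + 299816702\right) + 7190 = 299793435 + 7190 = 299800625$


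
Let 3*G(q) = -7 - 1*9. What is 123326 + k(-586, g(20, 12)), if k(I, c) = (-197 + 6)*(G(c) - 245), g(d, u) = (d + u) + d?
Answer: 513419/3 ≈ 1.7114e+5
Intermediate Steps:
G(q) = -16/3 (G(q) = (-7 - 1*9)/3 = (-7 - 9)/3 = (⅓)*(-16) = -16/3)
g(d, u) = u + 2*d
k(I, c) = 143441/3 (k(I, c) = (-197 + 6)*(-16/3 - 245) = -191*(-751/3) = 143441/3)
123326 + k(-586, g(20, 12)) = 123326 + 143441/3 = 513419/3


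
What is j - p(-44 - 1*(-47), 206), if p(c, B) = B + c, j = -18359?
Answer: -18568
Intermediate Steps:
j - p(-44 - 1*(-47), 206) = -18359 - (206 + (-44 - 1*(-47))) = -18359 - (206 + (-44 + 47)) = -18359 - (206 + 3) = -18359 - 1*209 = -18359 - 209 = -18568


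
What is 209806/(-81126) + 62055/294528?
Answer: -9459911273/3982313088 ≈ -2.3755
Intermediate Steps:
209806/(-81126) + 62055/294528 = 209806*(-1/81126) + 62055*(1/294528) = -104903/40563 + 20685/98176 = -9459911273/3982313088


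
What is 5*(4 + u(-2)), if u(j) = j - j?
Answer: 20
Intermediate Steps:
u(j) = 0
5*(4 + u(-2)) = 5*(4 + 0) = 5*4 = 20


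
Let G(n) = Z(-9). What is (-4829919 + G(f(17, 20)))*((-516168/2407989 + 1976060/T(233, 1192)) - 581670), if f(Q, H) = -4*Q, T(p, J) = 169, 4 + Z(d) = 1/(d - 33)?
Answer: 7842187181893772216729/2848650987 ≈ 2.7529e+12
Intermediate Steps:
Z(d) = -4 + 1/(-33 + d) (Z(d) = -4 + 1/(d - 33) = -4 + 1/(-33 + d))
G(n) = -169/42 (G(n) = (133 - 4*(-9))/(-33 - 9) = (133 + 36)/(-42) = -1/42*169 = -169/42)
(-4829919 + G(f(17, 20)))*((-516168/2407989 + 1976060/T(233, 1192)) - 581670) = (-4829919 - 169/42)*((-516168/2407989 + 1976060/169) - 581670) = -202856767*((-516168*1/2407989 + 1976060*(1/169)) - 581670)/42 = -202856767*((-172056/802663 + 1976060/169) - 581670)/42 = -202856767*(1586081170316/135650047 - 581670)/42 = -202856767/42*(-77317481668174/135650047) = 7842187181893772216729/2848650987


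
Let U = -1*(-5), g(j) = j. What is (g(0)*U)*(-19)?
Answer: 0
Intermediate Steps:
U = 5
(g(0)*U)*(-19) = (0*5)*(-19) = 0*(-19) = 0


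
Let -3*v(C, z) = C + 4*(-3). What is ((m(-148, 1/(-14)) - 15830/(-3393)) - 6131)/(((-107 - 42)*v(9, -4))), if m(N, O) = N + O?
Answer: 298046831/7077798 ≈ 42.110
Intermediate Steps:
v(C, z) = 4 - C/3 (v(C, z) = -(C + 4*(-3))/3 = -(C - 12)/3 = -(-12 + C)/3 = 4 - C/3)
((m(-148, 1/(-14)) - 15830/(-3393)) - 6131)/(((-107 - 42)*v(9, -4))) = (((-148 + 1/(-14)) - 15830/(-3393)) - 6131)/(((-107 - 42)*(4 - ⅓*9))) = (((-148 - 1/14) - 15830*(-1/3393)) - 6131)/((-149*(4 - 3))) = ((-2073/14 + 15830/3393) - 6131)/((-149*1)) = (-6812069/47502 - 6131)/(-149) = -298046831/47502*(-1/149) = 298046831/7077798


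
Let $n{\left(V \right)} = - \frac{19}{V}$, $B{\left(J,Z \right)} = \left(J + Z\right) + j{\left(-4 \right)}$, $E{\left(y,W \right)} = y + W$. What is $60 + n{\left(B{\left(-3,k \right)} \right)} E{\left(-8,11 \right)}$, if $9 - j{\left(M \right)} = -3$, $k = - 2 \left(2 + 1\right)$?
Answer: $41$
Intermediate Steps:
$E{\left(y,W \right)} = W + y$
$k = -6$ ($k = \left(-2\right) 3 = -6$)
$j{\left(M \right)} = 12$ ($j{\left(M \right)} = 9 - -3 = 9 + 3 = 12$)
$B{\left(J,Z \right)} = 12 + J + Z$ ($B{\left(J,Z \right)} = \left(J + Z\right) + 12 = 12 + J + Z$)
$60 + n{\left(B{\left(-3,k \right)} \right)} E{\left(-8,11 \right)} = 60 + - \frac{19}{12 - 3 - 6} \left(11 - 8\right) = 60 + - \frac{19}{3} \cdot 3 = 60 + \left(-19\right) \frac{1}{3} \cdot 3 = 60 - 19 = 41$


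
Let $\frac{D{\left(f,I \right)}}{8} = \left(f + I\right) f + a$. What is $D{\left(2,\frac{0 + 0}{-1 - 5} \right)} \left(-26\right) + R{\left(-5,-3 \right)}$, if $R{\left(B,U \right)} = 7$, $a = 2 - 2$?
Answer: $-825$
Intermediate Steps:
$a = 0$
$D{\left(f,I \right)} = 8 f \left(I + f\right)$ ($D{\left(f,I \right)} = 8 \left(\left(f + I\right) f + 0\right) = 8 \left(\left(I + f\right) f + 0\right) = 8 \left(f \left(I + f\right) + 0\right) = 8 f \left(I + f\right)$)
$D{\left(2,\frac{0 + 0}{-1 - 5} \right)} \left(-26\right) + R{\left(-5,-3 \right)} = 8 \cdot 2 \left(\frac{0 + 0}{-1 - 5} + 2\right) \left(-26\right) + 7 = 8 \cdot 2 \left(\frac{0}{-6} + 2\right) \left(-26\right) + 7 = 8 \cdot 2 \left(0 \left(- \frac{1}{6}\right) + 2\right) \left(-26\right) + 7 = 8 \cdot 2 \left(0 + 2\right) \left(-26\right) + 7 = 8 \cdot 2 \cdot 2 \left(-26\right) + 7 = 32 \left(-26\right) + 7 = -832 + 7 = -825$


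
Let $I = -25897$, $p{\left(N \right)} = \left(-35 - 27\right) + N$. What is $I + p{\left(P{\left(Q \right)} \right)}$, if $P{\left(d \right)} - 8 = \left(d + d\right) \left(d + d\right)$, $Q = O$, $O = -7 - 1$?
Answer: $-25695$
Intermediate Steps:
$O = -8$ ($O = -7 - 1 = -8$)
$Q = -8$
$P{\left(d \right)} = 8 + 4 d^{2}$ ($P{\left(d \right)} = 8 + \left(d + d\right) \left(d + d\right) = 8 + 2 d 2 d = 8 + 4 d^{2}$)
$p{\left(N \right)} = -62 + N$
$I + p{\left(P{\left(Q \right)} \right)} = -25897 + \left(-62 + \left(8 + 4 \left(-8\right)^{2}\right)\right) = -25897 + \left(-62 + \left(8 + 4 \cdot 64\right)\right) = -25897 + \left(-62 + \left(8 + 256\right)\right) = -25897 + \left(-62 + 264\right) = -25897 + 202 = -25695$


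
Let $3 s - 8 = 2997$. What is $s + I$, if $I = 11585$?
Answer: $\frac{37760}{3} \approx 12587.0$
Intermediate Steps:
$s = \frac{3005}{3}$ ($s = \frac{8}{3} + \frac{1}{3} \cdot 2997 = \frac{8}{3} + 999 = \frac{3005}{3} \approx 1001.7$)
$s + I = \frac{3005}{3} + 11585 = \frac{37760}{3}$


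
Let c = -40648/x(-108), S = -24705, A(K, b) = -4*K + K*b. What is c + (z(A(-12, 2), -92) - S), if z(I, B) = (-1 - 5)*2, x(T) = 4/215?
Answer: -2160137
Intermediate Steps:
x(T) = 4/215 (x(T) = 4*(1/215) = 4/215)
z(I, B) = -12 (z(I, B) = -6*2 = -12)
c = -2184830 (c = -40648/4/215 = -40648*215/4 = -2184830)
c + (z(A(-12, 2), -92) - S) = -2184830 + (-12 - 1*(-24705)) = -2184830 + (-12 + 24705) = -2184830 + 24693 = -2160137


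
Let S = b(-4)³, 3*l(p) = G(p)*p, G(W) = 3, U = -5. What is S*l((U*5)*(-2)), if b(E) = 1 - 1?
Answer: 0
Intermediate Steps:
b(E) = 0
l(p) = p (l(p) = (3*p)/3 = p)
S = 0 (S = 0³ = 0)
S*l((U*5)*(-2)) = 0*(-5*5*(-2)) = 0*(-25*(-2)) = 0*50 = 0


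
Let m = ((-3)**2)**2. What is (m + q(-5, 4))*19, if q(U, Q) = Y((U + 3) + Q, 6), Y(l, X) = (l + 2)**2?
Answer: 1843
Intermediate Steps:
Y(l, X) = (2 + l)**2
q(U, Q) = (5 + Q + U)**2 (q(U, Q) = (2 + ((U + 3) + Q))**2 = (2 + ((3 + U) + Q))**2 = (2 + (3 + Q + U))**2 = (5 + Q + U)**2)
m = 81 (m = 9**2 = 81)
(m + q(-5, 4))*19 = (81 + (5 + 4 - 5)**2)*19 = (81 + 4**2)*19 = (81 + 16)*19 = 97*19 = 1843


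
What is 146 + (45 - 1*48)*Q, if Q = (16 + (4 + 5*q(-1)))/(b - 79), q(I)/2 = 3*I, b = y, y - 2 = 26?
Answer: 2472/17 ≈ 145.41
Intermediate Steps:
y = 28 (y = 2 + 26 = 28)
b = 28
q(I) = 6*I (q(I) = 2*(3*I) = 6*I)
Q = 10/51 (Q = (16 + (4 + 5*(6*(-1))))/(28 - 79) = (16 + (4 + 5*(-6)))/(-51) = (16 + (4 - 30))*(-1/51) = (16 - 26)*(-1/51) = -10*(-1/51) = 10/51 ≈ 0.19608)
146 + (45 - 1*48)*Q = 146 + (45 - 1*48)*(10/51) = 146 + (45 - 48)*(10/51) = 146 - 3*10/51 = 146 - 10/17 = 2472/17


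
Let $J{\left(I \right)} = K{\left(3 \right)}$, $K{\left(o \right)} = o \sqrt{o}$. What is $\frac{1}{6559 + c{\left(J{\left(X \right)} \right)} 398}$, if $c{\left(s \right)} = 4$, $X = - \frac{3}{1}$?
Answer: $\frac{1}{8151} \approx 0.00012268$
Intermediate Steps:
$X = -3$ ($X = \left(-3\right) 1 = -3$)
$K{\left(o \right)} = o^{\frac{3}{2}}$
$J{\left(I \right)} = 3 \sqrt{3}$ ($J{\left(I \right)} = 3^{\frac{3}{2}} = 3 \sqrt{3}$)
$\frac{1}{6559 + c{\left(J{\left(X \right)} \right)} 398} = \frac{1}{6559 + 4 \cdot 398} = \frac{1}{6559 + 1592} = \frac{1}{8151}$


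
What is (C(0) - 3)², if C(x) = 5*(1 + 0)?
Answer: 4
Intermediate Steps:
C(x) = 5 (C(x) = 5*1 = 5)
(C(0) - 3)² = (5 - 3)² = 2² = 4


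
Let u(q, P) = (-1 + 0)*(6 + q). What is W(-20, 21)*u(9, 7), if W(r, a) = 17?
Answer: -255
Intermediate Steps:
u(q, P) = -6 - q (u(q, P) = -(6 + q) = -6 - q)
W(-20, 21)*u(9, 7) = 17*(-6 - 1*9) = 17*(-6 - 9) = 17*(-15) = -255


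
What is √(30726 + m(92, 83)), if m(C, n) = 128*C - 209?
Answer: √42293 ≈ 205.65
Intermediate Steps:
m(C, n) = -209 + 128*C
√(30726 + m(92, 83)) = √(30726 + (-209 + 128*92)) = √(30726 + (-209 + 11776)) = √(30726 + 11567) = √42293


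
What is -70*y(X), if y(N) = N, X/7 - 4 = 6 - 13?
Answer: 1470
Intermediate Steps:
X = -21 (X = 28 + 7*(6 - 13) = 28 + 7*(-7) = 28 - 49 = -21)
-70*y(X) = -70*(-21) = 1470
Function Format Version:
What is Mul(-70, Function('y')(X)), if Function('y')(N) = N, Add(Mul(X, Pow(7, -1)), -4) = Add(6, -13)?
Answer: 1470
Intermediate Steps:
X = -21 (X = Add(28, Mul(7, Add(6, -13))) = Add(28, Mul(7, -7)) = Add(28, -49) = -21)
Mul(-70, Function('y')(X)) = Mul(-70, -21) = 1470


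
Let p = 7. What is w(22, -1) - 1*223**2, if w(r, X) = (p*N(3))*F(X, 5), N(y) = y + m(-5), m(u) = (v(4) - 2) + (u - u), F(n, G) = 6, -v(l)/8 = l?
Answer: -51031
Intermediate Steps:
v(l) = -8*l
m(u) = -34 (m(u) = (-8*4 - 2) + (u - u) = (-32 - 2) + 0 = -34 + 0 = -34)
N(y) = -34 + y (N(y) = y - 34 = -34 + y)
w(r, X) = -1302 (w(r, X) = (7*(-34 + 3))*6 = (7*(-31))*6 = -217*6 = -1302)
w(22, -1) - 1*223**2 = -1302 - 1*223**2 = -1302 - 1*49729 = -1302 - 49729 = -51031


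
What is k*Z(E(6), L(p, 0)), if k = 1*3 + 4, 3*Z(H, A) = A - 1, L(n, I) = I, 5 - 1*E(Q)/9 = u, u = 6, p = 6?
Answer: -7/3 ≈ -2.3333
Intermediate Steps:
E(Q) = -9 (E(Q) = 45 - 9*6 = 45 - 54 = -9)
Z(H, A) = -⅓ + A/3 (Z(H, A) = (A - 1)/3 = (-1 + A)/3 = -⅓ + A/3)
k = 7 (k = 3 + 4 = 7)
k*Z(E(6), L(p, 0)) = 7*(-⅓ + (⅓)*0) = 7*(-⅓ + 0) = 7*(-⅓) = -7/3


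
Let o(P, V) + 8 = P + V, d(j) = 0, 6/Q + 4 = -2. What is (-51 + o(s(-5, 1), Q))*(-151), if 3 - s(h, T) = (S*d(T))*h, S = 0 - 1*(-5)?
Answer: 8607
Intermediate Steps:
Q = -1 (Q = 6/(-4 - 2) = 6/(-6) = 6*(-⅙) = -1)
S = 5 (S = 0 + 5 = 5)
s(h, T) = 3 (s(h, T) = 3 - 5*0*h = 3 - 0*h = 3 - 1*0 = 3 + 0 = 3)
o(P, V) = -8 + P + V (o(P, V) = -8 + (P + V) = -8 + P + V)
(-51 + o(s(-5, 1), Q))*(-151) = (-51 + (-8 + 3 - 1))*(-151) = (-51 - 6)*(-151) = -57*(-151) = 8607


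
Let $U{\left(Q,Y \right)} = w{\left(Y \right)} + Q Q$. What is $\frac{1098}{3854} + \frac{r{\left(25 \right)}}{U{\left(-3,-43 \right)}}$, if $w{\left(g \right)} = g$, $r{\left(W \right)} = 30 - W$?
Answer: $\frac{9031}{65518} \approx 0.13784$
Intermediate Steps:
$U{\left(Q,Y \right)} = Y + Q^{2}$ ($U{\left(Q,Y \right)} = Y + Q Q = Y + Q^{2}$)
$\frac{1098}{3854} + \frac{r{\left(25 \right)}}{U{\left(-3,-43 \right)}} = \frac{1098}{3854} + \frac{30 - 25}{-43 + \left(-3\right)^{2}} = 1098 \cdot \frac{1}{3854} + \frac{30 - 25}{-43 + 9} = \frac{549}{1927} + \frac{5}{-34} = \frac{549}{1927} + 5 \left(- \frac{1}{34}\right) = \frac{549}{1927} - \frac{5}{34} = \frac{9031}{65518}$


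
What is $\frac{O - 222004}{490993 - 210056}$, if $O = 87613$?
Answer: $- \frac{134391}{280937} \approx -0.47837$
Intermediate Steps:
$\frac{O - 222004}{490993 - 210056} = \frac{87613 - 222004}{490993 - 210056} = - \frac{134391}{280937}$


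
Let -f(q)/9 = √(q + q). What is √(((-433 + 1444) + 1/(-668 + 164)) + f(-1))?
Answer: √(7133602 - 63504*I*√2)/84 ≈ 31.797 - 0.20014*I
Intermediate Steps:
f(q) = -9*√2*√q (f(q) = -9*√(q + q) = -9*√2*√q)
√(((-433 + 1444) + 1/(-668 + 164)) + f(-1)) = √(((-433 + 1444) + 1/(-668 + 164)) - 9*√2*√(-1)) = √((1011 + 1/(-504)) - 9*√2*I) = √((1011 - 1/504) - 9*I*√2) = √(509543/504 - 9*I*√2)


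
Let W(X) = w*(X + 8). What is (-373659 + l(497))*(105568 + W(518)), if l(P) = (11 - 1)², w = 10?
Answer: -41400796852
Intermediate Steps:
l(P) = 100 (l(P) = 10² = 100)
W(X) = 80 + 10*X (W(X) = 10*(X + 8) = 10*(8 + X) = 80 + 10*X)
(-373659 + l(497))*(105568 + W(518)) = (-373659 + 100)*(105568 + (80 + 10*518)) = -373559*(105568 + (80 + 5180)) = -373559*(105568 + 5260) = -373559*110828 = -41400796852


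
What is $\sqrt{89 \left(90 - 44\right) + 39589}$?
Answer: $\sqrt{43683} \approx 209.0$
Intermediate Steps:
$\sqrt{89 \left(90 - 44\right) + 39589} = \sqrt{89 \cdot 46 + 39589} = \sqrt{4094 + 39589} = \sqrt{43683}$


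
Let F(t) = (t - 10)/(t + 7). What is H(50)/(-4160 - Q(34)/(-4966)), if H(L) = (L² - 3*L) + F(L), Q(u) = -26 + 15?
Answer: -665394340/1177538547 ≈ -0.56507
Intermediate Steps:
F(t) = (-10 + t)/(7 + t)
Q(u) = -11
H(L) = L² - 3*L + (-10 + L)/(7 + L) (H(L) = (L² - 3*L) + (-10 + L)/(7 + L) = L² - 3*L + (-10 + L)/(7 + L))
H(50)/(-4160 - Q(34)/(-4966)) = ((-10 + 50 + 50*(-3 + 50)*(7 + 50))/(7 + 50))/(-4160 - (-11)/(-4966)) = ((-10 + 50 + 50*47*57)/57)/(-4160 - (-11)*(-1)/4966) = ((-10 + 50 + 133950)/57)/(-4160 - 1*11/4966) = ((1/57)*133990)/(-4160 - 11/4966) = 133990/(57*(-20658571/4966)) = (133990/57)*(-4966/20658571) = -665394340/1177538547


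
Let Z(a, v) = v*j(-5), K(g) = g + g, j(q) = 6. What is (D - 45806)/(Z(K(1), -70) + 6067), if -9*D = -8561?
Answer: -403693/50823 ≈ -7.9431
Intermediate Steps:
D = 8561/9 (D = -⅑*(-8561) = 8561/9 ≈ 951.22)
K(g) = 2*g
Z(a, v) = 6*v (Z(a, v) = v*6 = 6*v)
(D - 45806)/(Z(K(1), -70) + 6067) = (8561/9 - 45806)/(6*(-70) + 6067) = -403693/(9*(-420 + 6067)) = -403693/9/5647 = -403693/9*1/5647 = -403693/50823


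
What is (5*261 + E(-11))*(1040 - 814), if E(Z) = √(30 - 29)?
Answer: 295156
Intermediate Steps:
E(Z) = 1 (E(Z) = √1 = 1)
(5*261 + E(-11))*(1040 - 814) = (5*261 + 1)*(1040 - 814) = (1305 + 1)*226 = 1306*226 = 295156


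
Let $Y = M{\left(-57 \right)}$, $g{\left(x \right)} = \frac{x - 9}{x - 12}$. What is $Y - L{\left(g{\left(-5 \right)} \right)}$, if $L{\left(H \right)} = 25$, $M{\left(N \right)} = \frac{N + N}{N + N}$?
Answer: $-24$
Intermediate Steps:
$M{\left(N \right)} = 1$ ($M{\left(N \right)} = \frac{2 N}{2 N} = 2 N \frac{1}{2 N} = 1$)
$g{\left(x \right)} = \frac{-9 + x}{-12 + x}$
$Y = 1$
$Y - L{\left(g{\left(-5 \right)} \right)} = 1 - 25 = -24$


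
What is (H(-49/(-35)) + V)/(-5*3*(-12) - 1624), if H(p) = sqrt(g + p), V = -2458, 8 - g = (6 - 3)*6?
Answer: 1229/722 - I*sqrt(215)/7220 ≈ 1.7022 - 0.0020309*I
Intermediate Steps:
g = -10 (g = 8 - (6 - 3)*6 = 8 - 3*6 = 8 - 1*18 = 8 - 18 = -10)
H(p) = sqrt(-10 + p)
(H(-49/(-35)) + V)/(-5*3*(-12) - 1624) = (sqrt(-10 - 49/(-35)) - 2458)/(-5*3*(-12) - 1624) = (sqrt(-10 - 49*(-1/35)) - 2458)/(-15*(-12) - 1624) = (sqrt(-10 + 7/5) - 2458)/(180 - 1624) = (sqrt(-43/5) - 2458)/(-1444) = (I*sqrt(215)/5 - 2458)*(-1/1444) = (-2458 + I*sqrt(215)/5)*(-1/1444) = 1229/722 - I*sqrt(215)/7220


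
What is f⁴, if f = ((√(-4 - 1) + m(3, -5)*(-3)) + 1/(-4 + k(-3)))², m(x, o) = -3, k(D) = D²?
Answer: -8330684013439/390625 + 2129250675728*I*√5/78125 ≈ -2.1327e+7 + 6.0943e+7*I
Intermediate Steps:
f = (46/5 + I*√5)² (f = ((√(-4 - 1) - 3*(-3)) + 1/(-4 + (-3)²))² = ((√(-5) + 9) + 1/(-4 + 9))² = ((I*√5 + 9) + 1/5)² = ((9 + I*√5) + ⅕)² = (46/5 + I*√5)² ≈ 79.64 + 41.144*I)
f⁴ = (1991/25 + 92*I*√5/5)⁴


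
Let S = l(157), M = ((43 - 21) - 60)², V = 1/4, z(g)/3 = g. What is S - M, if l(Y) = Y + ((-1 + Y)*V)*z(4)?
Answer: -819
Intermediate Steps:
z(g) = 3*g
V = ¼ (V = 1*(¼) = ¼ ≈ 0.25000)
l(Y) = -3 + 4*Y (l(Y) = Y + ((-1 + Y)*(¼))*(3*4) = Y + (-¼ + Y/4)*12 = Y + (-3 + 3*Y) = -3 + 4*Y)
M = 1444 (M = (22 - 60)² = (-38)² = 1444)
S = 625 (S = -3 + 4*157 = -3 + 628 = 625)
S - M = 625 - 1*1444 = 625 - 1444 = -819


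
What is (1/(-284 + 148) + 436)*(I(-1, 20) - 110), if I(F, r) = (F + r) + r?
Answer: -4209945/136 ≈ -30955.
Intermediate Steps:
I(F, r) = F + 2*r
(1/(-284 + 148) + 436)*(I(-1, 20) - 110) = (1/(-284 + 148) + 436)*((-1 + 2*20) - 110) = (1/(-136) + 436)*((-1 + 40) - 110) = (-1/136 + 436)*(39 - 110) = (59295/136)*(-71) = -4209945/136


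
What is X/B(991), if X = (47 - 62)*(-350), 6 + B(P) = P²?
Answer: 210/39283 ≈ 0.0053458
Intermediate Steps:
B(P) = -6 + P²
X = 5250 (X = -15*(-350) = 5250)
X/B(991) = 5250/(-6 + 991²) = 5250/(-6 + 982081) = 5250/982075 = 5250*(1/982075) = 210/39283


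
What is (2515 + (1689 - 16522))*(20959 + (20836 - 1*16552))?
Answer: -310943274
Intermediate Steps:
(2515 + (1689 - 16522))*(20959 + (20836 - 1*16552)) = (2515 - 14833)*(20959 + (20836 - 16552)) = -12318*(20959 + 4284) = -12318*25243 = -310943274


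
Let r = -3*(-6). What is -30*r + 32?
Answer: -508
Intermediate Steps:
r = 18
-30*r + 32 = -30*18 + 32 = -540 + 32 = -508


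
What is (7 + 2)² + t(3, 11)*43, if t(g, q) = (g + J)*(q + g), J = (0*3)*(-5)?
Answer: 1887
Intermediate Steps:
J = 0 (J = 0*(-5) = 0)
t(g, q) = g*(g + q) (t(g, q) = (g + 0)*(q + g) = g*(g + q))
(7 + 2)² + t(3, 11)*43 = (7 + 2)² + (3*(3 + 11))*43 = 9² + (3*14)*43 = 81 + 42*43 = 81 + 1806 = 1887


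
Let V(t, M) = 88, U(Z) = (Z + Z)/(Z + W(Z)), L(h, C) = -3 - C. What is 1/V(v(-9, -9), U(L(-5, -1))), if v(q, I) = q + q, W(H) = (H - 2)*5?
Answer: 1/88 ≈ 0.011364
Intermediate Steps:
W(H) = -10 + 5*H (W(H) = (-2 + H)*5 = -10 + 5*H)
U(Z) = 2*Z/(-10 + 6*Z) (U(Z) = (Z + Z)/(Z + (-10 + 5*Z)) = (2*Z)/(-10 + 6*Z) = 2*Z/(-10 + 6*Z))
v(q, I) = 2*q
1/V(v(-9, -9), U(L(-5, -1))) = 1/88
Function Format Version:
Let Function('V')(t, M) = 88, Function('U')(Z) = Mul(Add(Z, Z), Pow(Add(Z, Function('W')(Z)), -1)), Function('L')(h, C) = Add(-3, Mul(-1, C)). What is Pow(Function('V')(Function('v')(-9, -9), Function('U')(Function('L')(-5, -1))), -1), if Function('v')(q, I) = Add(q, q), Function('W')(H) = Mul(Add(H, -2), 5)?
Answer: Rational(1, 88) ≈ 0.011364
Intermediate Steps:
Function('W')(H) = Add(-10, Mul(5, H)) (Function('W')(H) = Mul(Add(-2, H), 5) = Add(-10, Mul(5, H)))
Function('U')(Z) = Mul(2, Z, Pow(Add(-10, Mul(6, Z)), -1)) (Function('U')(Z) = Mul(Add(Z, Z), Pow(Add(Z, Add(-10, Mul(5, Z))), -1)) = Mul(Mul(2, Z), Pow(Add(-10, Mul(6, Z)), -1)) = Mul(2, Z, Pow(Add(-10, Mul(6, Z)), -1)))
Function('v')(q, I) = Mul(2, q)
Pow(Function('V')(Function('v')(-9, -9), Function('U')(Function('L')(-5, -1))), -1) = Pow(88, -1) = Rational(1, 88)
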